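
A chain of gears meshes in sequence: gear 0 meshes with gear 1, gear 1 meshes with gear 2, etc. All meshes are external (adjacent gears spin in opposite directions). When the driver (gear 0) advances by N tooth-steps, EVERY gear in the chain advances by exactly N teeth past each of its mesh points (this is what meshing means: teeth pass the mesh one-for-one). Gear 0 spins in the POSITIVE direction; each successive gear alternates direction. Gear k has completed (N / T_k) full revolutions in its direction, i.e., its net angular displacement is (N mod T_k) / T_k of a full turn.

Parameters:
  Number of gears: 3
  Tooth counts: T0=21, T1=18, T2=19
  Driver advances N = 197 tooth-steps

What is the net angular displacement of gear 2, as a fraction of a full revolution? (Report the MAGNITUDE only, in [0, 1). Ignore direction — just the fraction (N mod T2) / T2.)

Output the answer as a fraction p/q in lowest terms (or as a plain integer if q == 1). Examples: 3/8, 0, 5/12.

Chain of 3 gears, tooth counts: [21, 18, 19]
  gear 0: T0=21, direction=positive, advance = 197 mod 21 = 8 teeth = 8/21 turn
  gear 1: T1=18, direction=negative, advance = 197 mod 18 = 17 teeth = 17/18 turn
  gear 2: T2=19, direction=positive, advance = 197 mod 19 = 7 teeth = 7/19 turn
Gear 2: 197 mod 19 = 7
Fraction = 7 / 19 = 7/19 (gcd(7,19)=1) = 7/19

Answer: 7/19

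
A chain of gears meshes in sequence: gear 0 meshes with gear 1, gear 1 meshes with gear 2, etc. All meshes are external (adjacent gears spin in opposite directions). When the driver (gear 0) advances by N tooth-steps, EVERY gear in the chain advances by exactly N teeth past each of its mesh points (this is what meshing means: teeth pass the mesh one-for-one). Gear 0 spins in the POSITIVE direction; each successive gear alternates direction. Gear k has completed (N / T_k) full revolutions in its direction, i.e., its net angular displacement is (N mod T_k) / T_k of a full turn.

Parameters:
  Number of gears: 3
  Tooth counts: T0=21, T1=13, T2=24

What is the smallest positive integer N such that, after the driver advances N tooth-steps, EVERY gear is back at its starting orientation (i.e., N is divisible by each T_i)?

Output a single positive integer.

Answer: 2184

Derivation:
Gear k returns to start when N is a multiple of T_k.
All gears at start simultaneously when N is a common multiple of [21, 13, 24]; the smallest such N is lcm(21, 13, 24).
Start: lcm = T0 = 21
Fold in T1=13: gcd(21, 13) = 1; lcm(21, 13) = 21 * 13 / 1 = 273 / 1 = 273
Fold in T2=24: gcd(273, 24) = 3; lcm(273, 24) = 273 * 24 / 3 = 6552 / 3 = 2184
Full cycle length = 2184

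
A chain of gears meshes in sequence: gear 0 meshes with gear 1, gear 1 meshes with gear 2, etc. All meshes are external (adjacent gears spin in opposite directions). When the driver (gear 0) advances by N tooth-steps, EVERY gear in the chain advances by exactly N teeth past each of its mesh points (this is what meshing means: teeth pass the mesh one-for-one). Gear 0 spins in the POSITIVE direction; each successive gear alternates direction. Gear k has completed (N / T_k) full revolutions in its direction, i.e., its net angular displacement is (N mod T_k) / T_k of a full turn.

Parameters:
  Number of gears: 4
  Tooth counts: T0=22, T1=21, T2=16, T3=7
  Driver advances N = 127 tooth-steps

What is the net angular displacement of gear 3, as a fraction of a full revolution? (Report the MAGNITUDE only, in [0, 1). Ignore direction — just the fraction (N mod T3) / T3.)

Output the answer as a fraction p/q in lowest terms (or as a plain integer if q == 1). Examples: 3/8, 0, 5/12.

Answer: 1/7

Derivation:
Chain of 4 gears, tooth counts: [22, 21, 16, 7]
  gear 0: T0=22, direction=positive, advance = 127 mod 22 = 17 teeth = 17/22 turn
  gear 1: T1=21, direction=negative, advance = 127 mod 21 = 1 teeth = 1/21 turn
  gear 2: T2=16, direction=positive, advance = 127 mod 16 = 15 teeth = 15/16 turn
  gear 3: T3=7, direction=negative, advance = 127 mod 7 = 1 teeth = 1/7 turn
Gear 3: 127 mod 7 = 1
Fraction = 1 / 7 = 1/7 (gcd(1,7)=1) = 1/7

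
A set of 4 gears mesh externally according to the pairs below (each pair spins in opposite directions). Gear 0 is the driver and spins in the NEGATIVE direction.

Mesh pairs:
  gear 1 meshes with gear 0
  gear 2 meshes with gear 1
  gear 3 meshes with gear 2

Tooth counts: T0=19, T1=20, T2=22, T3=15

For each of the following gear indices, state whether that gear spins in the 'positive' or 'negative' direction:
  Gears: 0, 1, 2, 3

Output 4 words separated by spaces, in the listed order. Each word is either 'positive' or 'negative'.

Gear 0 (driver): negative (depth 0)
  gear 1: meshes with gear 0 -> depth 1 -> positive (opposite of gear 0)
  gear 2: meshes with gear 1 -> depth 2 -> negative (opposite of gear 1)
  gear 3: meshes with gear 2 -> depth 3 -> positive (opposite of gear 2)
Queried indices 0, 1, 2, 3 -> negative, positive, negative, positive

Answer: negative positive negative positive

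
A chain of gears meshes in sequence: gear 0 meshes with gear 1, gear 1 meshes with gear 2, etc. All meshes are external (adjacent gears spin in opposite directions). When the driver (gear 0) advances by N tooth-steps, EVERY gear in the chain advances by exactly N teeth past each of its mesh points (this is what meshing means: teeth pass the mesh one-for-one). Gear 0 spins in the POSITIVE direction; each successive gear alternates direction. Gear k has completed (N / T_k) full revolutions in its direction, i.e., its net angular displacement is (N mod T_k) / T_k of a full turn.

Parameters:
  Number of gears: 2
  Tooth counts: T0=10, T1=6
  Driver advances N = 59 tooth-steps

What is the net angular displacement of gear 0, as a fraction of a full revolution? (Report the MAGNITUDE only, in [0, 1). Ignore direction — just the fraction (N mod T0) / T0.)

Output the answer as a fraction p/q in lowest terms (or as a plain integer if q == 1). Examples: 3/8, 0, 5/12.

Answer: 9/10

Derivation:
Chain of 2 gears, tooth counts: [10, 6]
  gear 0: T0=10, direction=positive, advance = 59 mod 10 = 9 teeth = 9/10 turn
  gear 1: T1=6, direction=negative, advance = 59 mod 6 = 5 teeth = 5/6 turn
Gear 0: 59 mod 10 = 9
Fraction = 9 / 10 = 9/10 (gcd(9,10)=1) = 9/10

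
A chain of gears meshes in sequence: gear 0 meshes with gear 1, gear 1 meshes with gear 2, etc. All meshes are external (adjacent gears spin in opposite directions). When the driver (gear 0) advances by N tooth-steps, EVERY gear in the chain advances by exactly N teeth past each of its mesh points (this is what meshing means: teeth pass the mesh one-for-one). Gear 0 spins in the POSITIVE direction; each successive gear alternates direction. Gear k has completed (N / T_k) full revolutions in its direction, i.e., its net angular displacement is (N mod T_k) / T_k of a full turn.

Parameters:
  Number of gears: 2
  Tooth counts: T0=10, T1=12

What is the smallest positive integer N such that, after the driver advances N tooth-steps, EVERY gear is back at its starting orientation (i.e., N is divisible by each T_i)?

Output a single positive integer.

Gear k returns to start when N is a multiple of T_k.
All gears at start simultaneously when N is a common multiple of [10, 12]; the smallest such N is lcm(10, 12).
Start: lcm = T0 = 10
Fold in T1=12: gcd(10, 12) = 2; lcm(10, 12) = 10 * 12 / 2 = 120 / 2 = 60
Full cycle length = 60

Answer: 60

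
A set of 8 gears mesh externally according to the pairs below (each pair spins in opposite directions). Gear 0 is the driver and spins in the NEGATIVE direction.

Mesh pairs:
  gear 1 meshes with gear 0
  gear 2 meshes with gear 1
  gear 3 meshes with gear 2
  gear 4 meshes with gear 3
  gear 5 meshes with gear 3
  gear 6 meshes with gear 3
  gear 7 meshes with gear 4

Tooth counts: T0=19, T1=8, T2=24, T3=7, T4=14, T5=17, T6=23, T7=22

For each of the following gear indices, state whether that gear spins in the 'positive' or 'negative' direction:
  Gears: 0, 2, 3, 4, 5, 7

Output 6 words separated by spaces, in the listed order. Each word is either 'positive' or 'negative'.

Answer: negative negative positive negative negative positive

Derivation:
Gear 0 (driver): negative (depth 0)
  gear 1: meshes with gear 0 -> depth 1 -> positive (opposite of gear 0)
  gear 2: meshes with gear 1 -> depth 2 -> negative (opposite of gear 1)
  gear 3: meshes with gear 2 -> depth 3 -> positive (opposite of gear 2)
  gear 4: meshes with gear 3 -> depth 4 -> negative (opposite of gear 3)
  gear 5: meshes with gear 3 -> depth 4 -> negative (opposite of gear 3)
  gear 6: meshes with gear 3 -> depth 4 -> negative (opposite of gear 3)
  gear 7: meshes with gear 4 -> depth 5 -> positive (opposite of gear 4)
Queried indices 0, 2, 3, 4, 5, 7 -> negative, negative, positive, negative, negative, positive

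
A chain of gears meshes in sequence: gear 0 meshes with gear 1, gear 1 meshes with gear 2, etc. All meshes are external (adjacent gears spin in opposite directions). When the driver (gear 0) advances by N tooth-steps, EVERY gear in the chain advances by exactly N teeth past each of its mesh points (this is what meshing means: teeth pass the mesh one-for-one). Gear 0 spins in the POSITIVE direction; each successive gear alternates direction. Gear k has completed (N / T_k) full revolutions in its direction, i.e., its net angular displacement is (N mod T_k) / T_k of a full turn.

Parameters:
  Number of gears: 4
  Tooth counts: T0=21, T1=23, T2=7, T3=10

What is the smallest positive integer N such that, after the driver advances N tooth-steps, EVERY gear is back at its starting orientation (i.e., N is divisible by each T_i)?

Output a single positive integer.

Answer: 4830

Derivation:
Gear k returns to start when N is a multiple of T_k.
All gears at start simultaneously when N is a common multiple of [21, 23, 7, 10]; the smallest such N is lcm(21, 23, 7, 10).
Start: lcm = T0 = 21
Fold in T1=23: gcd(21, 23) = 1; lcm(21, 23) = 21 * 23 / 1 = 483 / 1 = 483
Fold in T2=7: gcd(483, 7) = 7; lcm(483, 7) = 483 * 7 / 7 = 3381 / 7 = 483
Fold in T3=10: gcd(483, 10) = 1; lcm(483, 10) = 483 * 10 / 1 = 4830 / 1 = 4830
Full cycle length = 4830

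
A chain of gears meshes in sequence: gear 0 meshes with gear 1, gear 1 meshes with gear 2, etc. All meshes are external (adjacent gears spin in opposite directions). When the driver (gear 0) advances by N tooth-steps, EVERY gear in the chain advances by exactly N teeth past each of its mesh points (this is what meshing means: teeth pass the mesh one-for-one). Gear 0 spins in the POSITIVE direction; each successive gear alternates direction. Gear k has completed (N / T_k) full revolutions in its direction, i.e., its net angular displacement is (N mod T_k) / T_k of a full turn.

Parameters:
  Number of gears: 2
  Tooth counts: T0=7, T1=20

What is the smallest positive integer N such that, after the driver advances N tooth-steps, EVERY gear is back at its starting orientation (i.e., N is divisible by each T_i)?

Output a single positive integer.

Answer: 140

Derivation:
Gear k returns to start when N is a multiple of T_k.
All gears at start simultaneously when N is a common multiple of [7, 20]; the smallest such N is lcm(7, 20).
Start: lcm = T0 = 7
Fold in T1=20: gcd(7, 20) = 1; lcm(7, 20) = 7 * 20 / 1 = 140 / 1 = 140
Full cycle length = 140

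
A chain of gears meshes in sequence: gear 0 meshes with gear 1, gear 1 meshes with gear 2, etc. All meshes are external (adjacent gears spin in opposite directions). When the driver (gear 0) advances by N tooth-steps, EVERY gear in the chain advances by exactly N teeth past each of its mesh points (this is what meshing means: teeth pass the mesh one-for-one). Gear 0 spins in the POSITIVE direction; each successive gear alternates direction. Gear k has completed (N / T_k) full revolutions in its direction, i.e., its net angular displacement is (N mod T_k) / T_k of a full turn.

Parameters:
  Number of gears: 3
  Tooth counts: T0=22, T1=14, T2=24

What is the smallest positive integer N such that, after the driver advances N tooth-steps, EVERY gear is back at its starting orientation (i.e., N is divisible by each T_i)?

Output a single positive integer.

Gear k returns to start when N is a multiple of T_k.
All gears at start simultaneously when N is a common multiple of [22, 14, 24]; the smallest such N is lcm(22, 14, 24).
Start: lcm = T0 = 22
Fold in T1=14: gcd(22, 14) = 2; lcm(22, 14) = 22 * 14 / 2 = 308 / 2 = 154
Fold in T2=24: gcd(154, 24) = 2; lcm(154, 24) = 154 * 24 / 2 = 3696 / 2 = 1848
Full cycle length = 1848

Answer: 1848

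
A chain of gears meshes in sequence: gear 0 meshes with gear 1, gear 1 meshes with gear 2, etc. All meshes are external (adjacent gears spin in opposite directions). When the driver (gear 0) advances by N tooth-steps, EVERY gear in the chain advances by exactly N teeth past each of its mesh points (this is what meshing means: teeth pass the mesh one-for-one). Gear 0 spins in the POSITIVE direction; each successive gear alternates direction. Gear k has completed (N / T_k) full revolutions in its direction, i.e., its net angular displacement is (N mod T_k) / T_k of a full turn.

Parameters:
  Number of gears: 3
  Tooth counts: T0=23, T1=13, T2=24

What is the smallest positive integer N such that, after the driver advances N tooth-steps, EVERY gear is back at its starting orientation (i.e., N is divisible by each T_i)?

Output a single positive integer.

Gear k returns to start when N is a multiple of T_k.
All gears at start simultaneously when N is a common multiple of [23, 13, 24]; the smallest such N is lcm(23, 13, 24).
Start: lcm = T0 = 23
Fold in T1=13: gcd(23, 13) = 1; lcm(23, 13) = 23 * 13 / 1 = 299 / 1 = 299
Fold in T2=24: gcd(299, 24) = 1; lcm(299, 24) = 299 * 24 / 1 = 7176 / 1 = 7176
Full cycle length = 7176

Answer: 7176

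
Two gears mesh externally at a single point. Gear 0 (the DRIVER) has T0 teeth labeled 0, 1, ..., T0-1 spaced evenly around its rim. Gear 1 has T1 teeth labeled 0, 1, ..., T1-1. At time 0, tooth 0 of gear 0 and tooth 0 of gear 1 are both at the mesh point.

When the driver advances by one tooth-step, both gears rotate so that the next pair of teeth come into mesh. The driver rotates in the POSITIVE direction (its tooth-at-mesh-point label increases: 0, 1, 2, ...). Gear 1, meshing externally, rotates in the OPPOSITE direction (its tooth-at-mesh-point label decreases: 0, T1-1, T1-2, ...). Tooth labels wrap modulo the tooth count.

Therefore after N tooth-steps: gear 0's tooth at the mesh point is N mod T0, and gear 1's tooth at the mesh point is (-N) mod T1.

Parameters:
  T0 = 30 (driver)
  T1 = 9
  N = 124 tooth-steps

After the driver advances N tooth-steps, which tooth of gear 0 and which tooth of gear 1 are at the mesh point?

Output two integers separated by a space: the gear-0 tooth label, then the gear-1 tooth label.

Answer: 4 2

Derivation:
Gear 0 (driver, T0=30): tooth at mesh = N mod T0
  124 = 4 * 30 + 4, so 124 mod 30 = 4
  gear 0 tooth = 4
Gear 1 (driven, T1=9): tooth at mesh = (-N) mod T1
  124 = 13 * 9 + 7, so 124 mod 9 = 7
  (-124) mod 9 = (-7) mod 9 = 9 - 7 = 2
Mesh after 124 steps: gear-0 tooth 4 meets gear-1 tooth 2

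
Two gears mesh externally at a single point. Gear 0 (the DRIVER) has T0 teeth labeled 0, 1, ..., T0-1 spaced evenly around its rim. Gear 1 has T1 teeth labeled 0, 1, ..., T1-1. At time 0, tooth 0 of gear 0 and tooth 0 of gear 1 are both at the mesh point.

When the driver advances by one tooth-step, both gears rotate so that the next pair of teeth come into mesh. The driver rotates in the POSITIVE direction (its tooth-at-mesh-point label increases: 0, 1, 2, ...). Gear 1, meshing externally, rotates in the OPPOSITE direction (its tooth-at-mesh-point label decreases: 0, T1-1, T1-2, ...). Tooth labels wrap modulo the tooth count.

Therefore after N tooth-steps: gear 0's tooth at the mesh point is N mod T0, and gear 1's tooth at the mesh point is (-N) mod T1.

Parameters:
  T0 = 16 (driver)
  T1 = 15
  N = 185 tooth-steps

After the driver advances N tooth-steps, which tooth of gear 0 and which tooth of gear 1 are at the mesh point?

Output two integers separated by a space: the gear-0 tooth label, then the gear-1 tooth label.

Answer: 9 10

Derivation:
Gear 0 (driver, T0=16): tooth at mesh = N mod T0
  185 = 11 * 16 + 9, so 185 mod 16 = 9
  gear 0 tooth = 9
Gear 1 (driven, T1=15): tooth at mesh = (-N) mod T1
  185 = 12 * 15 + 5, so 185 mod 15 = 5
  (-185) mod 15 = (-5) mod 15 = 15 - 5 = 10
Mesh after 185 steps: gear-0 tooth 9 meets gear-1 tooth 10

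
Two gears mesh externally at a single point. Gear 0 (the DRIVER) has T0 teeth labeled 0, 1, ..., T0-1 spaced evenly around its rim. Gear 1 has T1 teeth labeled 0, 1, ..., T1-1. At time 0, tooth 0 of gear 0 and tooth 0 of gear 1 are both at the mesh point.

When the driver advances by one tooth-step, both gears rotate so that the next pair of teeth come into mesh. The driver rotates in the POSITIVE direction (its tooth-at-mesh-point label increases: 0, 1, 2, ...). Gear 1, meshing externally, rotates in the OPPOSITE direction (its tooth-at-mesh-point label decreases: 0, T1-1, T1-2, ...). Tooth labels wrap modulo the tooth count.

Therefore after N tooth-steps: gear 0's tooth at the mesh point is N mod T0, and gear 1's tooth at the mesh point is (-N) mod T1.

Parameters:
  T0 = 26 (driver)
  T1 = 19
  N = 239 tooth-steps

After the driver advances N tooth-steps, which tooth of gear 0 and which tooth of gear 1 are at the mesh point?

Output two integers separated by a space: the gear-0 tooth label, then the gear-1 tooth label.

Answer: 5 8

Derivation:
Gear 0 (driver, T0=26): tooth at mesh = N mod T0
  239 = 9 * 26 + 5, so 239 mod 26 = 5
  gear 0 tooth = 5
Gear 1 (driven, T1=19): tooth at mesh = (-N) mod T1
  239 = 12 * 19 + 11, so 239 mod 19 = 11
  (-239) mod 19 = (-11) mod 19 = 19 - 11 = 8
Mesh after 239 steps: gear-0 tooth 5 meets gear-1 tooth 8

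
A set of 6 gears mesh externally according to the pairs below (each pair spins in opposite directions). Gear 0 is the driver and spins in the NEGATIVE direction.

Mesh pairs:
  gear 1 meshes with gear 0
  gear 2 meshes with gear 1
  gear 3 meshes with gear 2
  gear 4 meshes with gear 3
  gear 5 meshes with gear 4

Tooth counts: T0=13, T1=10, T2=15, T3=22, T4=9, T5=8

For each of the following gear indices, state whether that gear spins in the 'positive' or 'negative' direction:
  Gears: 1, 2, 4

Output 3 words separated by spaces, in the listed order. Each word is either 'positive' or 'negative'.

Gear 0 (driver): negative (depth 0)
  gear 1: meshes with gear 0 -> depth 1 -> positive (opposite of gear 0)
  gear 2: meshes with gear 1 -> depth 2 -> negative (opposite of gear 1)
  gear 3: meshes with gear 2 -> depth 3 -> positive (opposite of gear 2)
  gear 4: meshes with gear 3 -> depth 4 -> negative (opposite of gear 3)
  gear 5: meshes with gear 4 -> depth 5 -> positive (opposite of gear 4)
Queried indices 1, 2, 4 -> positive, negative, negative

Answer: positive negative negative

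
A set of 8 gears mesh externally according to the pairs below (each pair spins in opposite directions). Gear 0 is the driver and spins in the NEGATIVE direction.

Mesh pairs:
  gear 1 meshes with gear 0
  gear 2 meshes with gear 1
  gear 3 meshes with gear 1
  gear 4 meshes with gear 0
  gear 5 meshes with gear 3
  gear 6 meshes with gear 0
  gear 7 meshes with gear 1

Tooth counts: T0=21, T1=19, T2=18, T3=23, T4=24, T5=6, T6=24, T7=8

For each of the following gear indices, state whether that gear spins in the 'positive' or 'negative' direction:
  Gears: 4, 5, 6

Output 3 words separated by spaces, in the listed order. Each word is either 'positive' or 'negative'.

Gear 0 (driver): negative (depth 0)
  gear 1: meshes with gear 0 -> depth 1 -> positive (opposite of gear 0)
  gear 2: meshes with gear 1 -> depth 2 -> negative (opposite of gear 1)
  gear 3: meshes with gear 1 -> depth 2 -> negative (opposite of gear 1)
  gear 4: meshes with gear 0 -> depth 1 -> positive (opposite of gear 0)
  gear 5: meshes with gear 3 -> depth 3 -> positive (opposite of gear 3)
  gear 6: meshes with gear 0 -> depth 1 -> positive (opposite of gear 0)
  gear 7: meshes with gear 1 -> depth 2 -> negative (opposite of gear 1)
Queried indices 4, 5, 6 -> positive, positive, positive

Answer: positive positive positive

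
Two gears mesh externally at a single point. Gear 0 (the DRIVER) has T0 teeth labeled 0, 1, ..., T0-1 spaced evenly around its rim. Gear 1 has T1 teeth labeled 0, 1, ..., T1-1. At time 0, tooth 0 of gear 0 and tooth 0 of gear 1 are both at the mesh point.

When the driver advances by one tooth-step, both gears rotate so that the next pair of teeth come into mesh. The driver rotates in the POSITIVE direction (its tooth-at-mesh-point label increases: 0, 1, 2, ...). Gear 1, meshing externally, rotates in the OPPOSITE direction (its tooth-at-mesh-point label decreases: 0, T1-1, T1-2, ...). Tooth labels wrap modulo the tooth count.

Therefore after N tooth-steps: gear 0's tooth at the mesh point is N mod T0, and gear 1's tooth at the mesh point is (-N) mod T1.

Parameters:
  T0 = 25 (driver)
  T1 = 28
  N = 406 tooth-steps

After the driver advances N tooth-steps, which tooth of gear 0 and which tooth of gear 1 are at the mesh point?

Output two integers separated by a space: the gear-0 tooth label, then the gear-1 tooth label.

Gear 0 (driver, T0=25): tooth at mesh = N mod T0
  406 = 16 * 25 + 6, so 406 mod 25 = 6
  gear 0 tooth = 6
Gear 1 (driven, T1=28): tooth at mesh = (-N) mod T1
  406 = 14 * 28 + 14, so 406 mod 28 = 14
  (-406) mod 28 = (-14) mod 28 = 28 - 14 = 14
Mesh after 406 steps: gear-0 tooth 6 meets gear-1 tooth 14

Answer: 6 14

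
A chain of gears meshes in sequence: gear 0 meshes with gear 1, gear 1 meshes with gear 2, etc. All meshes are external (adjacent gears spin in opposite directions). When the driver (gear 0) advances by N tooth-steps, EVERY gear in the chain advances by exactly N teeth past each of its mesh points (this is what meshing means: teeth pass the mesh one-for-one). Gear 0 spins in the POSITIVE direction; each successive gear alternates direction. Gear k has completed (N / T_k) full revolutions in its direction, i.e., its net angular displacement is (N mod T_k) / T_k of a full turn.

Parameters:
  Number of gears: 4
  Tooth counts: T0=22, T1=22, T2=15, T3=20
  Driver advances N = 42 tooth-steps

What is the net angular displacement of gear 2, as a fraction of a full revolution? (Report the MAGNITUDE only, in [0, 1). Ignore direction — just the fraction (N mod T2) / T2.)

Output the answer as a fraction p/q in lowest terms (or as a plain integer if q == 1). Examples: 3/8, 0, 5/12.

Answer: 4/5

Derivation:
Chain of 4 gears, tooth counts: [22, 22, 15, 20]
  gear 0: T0=22, direction=positive, advance = 42 mod 22 = 20 teeth = 20/22 turn
  gear 1: T1=22, direction=negative, advance = 42 mod 22 = 20 teeth = 20/22 turn
  gear 2: T2=15, direction=positive, advance = 42 mod 15 = 12 teeth = 12/15 turn
  gear 3: T3=20, direction=negative, advance = 42 mod 20 = 2 teeth = 2/20 turn
Gear 2: 42 mod 15 = 12
Fraction = 12 / 15 = 4/5 (gcd(12,15)=3) = 4/5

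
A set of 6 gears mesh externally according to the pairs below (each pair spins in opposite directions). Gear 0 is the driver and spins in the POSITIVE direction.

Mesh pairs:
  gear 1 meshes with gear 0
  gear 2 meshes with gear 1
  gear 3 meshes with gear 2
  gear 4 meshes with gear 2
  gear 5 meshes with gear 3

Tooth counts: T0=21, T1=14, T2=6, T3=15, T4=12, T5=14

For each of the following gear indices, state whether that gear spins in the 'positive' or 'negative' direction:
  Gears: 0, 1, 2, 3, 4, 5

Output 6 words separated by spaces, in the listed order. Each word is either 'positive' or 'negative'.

Gear 0 (driver): positive (depth 0)
  gear 1: meshes with gear 0 -> depth 1 -> negative (opposite of gear 0)
  gear 2: meshes with gear 1 -> depth 2 -> positive (opposite of gear 1)
  gear 3: meshes with gear 2 -> depth 3 -> negative (opposite of gear 2)
  gear 4: meshes with gear 2 -> depth 3 -> negative (opposite of gear 2)
  gear 5: meshes with gear 3 -> depth 4 -> positive (opposite of gear 3)
Queried indices 0, 1, 2, 3, 4, 5 -> positive, negative, positive, negative, negative, positive

Answer: positive negative positive negative negative positive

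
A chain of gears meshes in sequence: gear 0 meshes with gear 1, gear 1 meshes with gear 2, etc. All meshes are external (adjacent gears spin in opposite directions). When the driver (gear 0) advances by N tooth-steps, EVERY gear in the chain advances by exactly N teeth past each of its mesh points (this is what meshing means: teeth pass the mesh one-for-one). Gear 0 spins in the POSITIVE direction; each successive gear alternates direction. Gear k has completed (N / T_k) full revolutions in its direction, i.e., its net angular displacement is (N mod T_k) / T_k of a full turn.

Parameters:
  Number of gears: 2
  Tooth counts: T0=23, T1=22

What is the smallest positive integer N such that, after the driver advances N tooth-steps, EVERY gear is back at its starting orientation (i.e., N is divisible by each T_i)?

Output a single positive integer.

Gear k returns to start when N is a multiple of T_k.
All gears at start simultaneously when N is a common multiple of [23, 22]; the smallest such N is lcm(23, 22).
Start: lcm = T0 = 23
Fold in T1=22: gcd(23, 22) = 1; lcm(23, 22) = 23 * 22 / 1 = 506 / 1 = 506
Full cycle length = 506

Answer: 506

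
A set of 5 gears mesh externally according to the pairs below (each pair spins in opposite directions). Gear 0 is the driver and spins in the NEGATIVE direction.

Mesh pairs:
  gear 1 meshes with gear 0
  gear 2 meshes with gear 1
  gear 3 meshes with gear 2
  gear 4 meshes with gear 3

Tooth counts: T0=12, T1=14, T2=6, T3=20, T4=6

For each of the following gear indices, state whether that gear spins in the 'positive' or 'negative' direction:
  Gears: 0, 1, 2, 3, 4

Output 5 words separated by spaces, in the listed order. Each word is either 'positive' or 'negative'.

Answer: negative positive negative positive negative

Derivation:
Gear 0 (driver): negative (depth 0)
  gear 1: meshes with gear 0 -> depth 1 -> positive (opposite of gear 0)
  gear 2: meshes with gear 1 -> depth 2 -> negative (opposite of gear 1)
  gear 3: meshes with gear 2 -> depth 3 -> positive (opposite of gear 2)
  gear 4: meshes with gear 3 -> depth 4 -> negative (opposite of gear 3)
Queried indices 0, 1, 2, 3, 4 -> negative, positive, negative, positive, negative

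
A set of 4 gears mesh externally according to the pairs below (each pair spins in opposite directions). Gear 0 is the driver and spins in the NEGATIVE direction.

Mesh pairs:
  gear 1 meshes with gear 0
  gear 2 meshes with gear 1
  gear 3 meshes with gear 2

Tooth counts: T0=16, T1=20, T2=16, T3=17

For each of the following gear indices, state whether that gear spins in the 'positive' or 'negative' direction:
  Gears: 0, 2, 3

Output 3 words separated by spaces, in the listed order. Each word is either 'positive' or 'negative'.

Answer: negative negative positive

Derivation:
Gear 0 (driver): negative (depth 0)
  gear 1: meshes with gear 0 -> depth 1 -> positive (opposite of gear 0)
  gear 2: meshes with gear 1 -> depth 2 -> negative (opposite of gear 1)
  gear 3: meshes with gear 2 -> depth 3 -> positive (opposite of gear 2)
Queried indices 0, 2, 3 -> negative, negative, positive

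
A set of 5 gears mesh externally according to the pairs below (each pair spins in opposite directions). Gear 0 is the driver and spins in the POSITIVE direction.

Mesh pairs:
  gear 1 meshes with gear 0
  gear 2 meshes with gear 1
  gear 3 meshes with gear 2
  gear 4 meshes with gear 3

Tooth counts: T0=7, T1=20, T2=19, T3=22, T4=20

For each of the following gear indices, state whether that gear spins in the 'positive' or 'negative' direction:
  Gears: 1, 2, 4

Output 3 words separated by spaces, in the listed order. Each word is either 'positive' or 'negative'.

Answer: negative positive positive

Derivation:
Gear 0 (driver): positive (depth 0)
  gear 1: meshes with gear 0 -> depth 1 -> negative (opposite of gear 0)
  gear 2: meshes with gear 1 -> depth 2 -> positive (opposite of gear 1)
  gear 3: meshes with gear 2 -> depth 3 -> negative (opposite of gear 2)
  gear 4: meshes with gear 3 -> depth 4 -> positive (opposite of gear 3)
Queried indices 1, 2, 4 -> negative, positive, positive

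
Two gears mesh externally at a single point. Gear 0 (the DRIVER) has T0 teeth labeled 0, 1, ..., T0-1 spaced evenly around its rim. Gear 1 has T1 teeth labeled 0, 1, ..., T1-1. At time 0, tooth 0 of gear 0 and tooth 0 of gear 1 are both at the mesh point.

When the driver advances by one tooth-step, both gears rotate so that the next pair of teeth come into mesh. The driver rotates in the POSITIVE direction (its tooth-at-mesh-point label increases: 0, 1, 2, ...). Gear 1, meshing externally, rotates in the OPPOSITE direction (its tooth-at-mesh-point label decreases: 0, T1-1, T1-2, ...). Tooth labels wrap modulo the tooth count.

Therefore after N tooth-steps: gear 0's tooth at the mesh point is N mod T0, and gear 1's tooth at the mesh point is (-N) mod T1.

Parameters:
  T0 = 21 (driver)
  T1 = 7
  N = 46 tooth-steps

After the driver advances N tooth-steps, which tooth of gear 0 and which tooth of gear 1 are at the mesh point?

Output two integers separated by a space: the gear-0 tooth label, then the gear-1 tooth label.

Answer: 4 3

Derivation:
Gear 0 (driver, T0=21): tooth at mesh = N mod T0
  46 = 2 * 21 + 4, so 46 mod 21 = 4
  gear 0 tooth = 4
Gear 1 (driven, T1=7): tooth at mesh = (-N) mod T1
  46 = 6 * 7 + 4, so 46 mod 7 = 4
  (-46) mod 7 = (-4) mod 7 = 7 - 4 = 3
Mesh after 46 steps: gear-0 tooth 4 meets gear-1 tooth 3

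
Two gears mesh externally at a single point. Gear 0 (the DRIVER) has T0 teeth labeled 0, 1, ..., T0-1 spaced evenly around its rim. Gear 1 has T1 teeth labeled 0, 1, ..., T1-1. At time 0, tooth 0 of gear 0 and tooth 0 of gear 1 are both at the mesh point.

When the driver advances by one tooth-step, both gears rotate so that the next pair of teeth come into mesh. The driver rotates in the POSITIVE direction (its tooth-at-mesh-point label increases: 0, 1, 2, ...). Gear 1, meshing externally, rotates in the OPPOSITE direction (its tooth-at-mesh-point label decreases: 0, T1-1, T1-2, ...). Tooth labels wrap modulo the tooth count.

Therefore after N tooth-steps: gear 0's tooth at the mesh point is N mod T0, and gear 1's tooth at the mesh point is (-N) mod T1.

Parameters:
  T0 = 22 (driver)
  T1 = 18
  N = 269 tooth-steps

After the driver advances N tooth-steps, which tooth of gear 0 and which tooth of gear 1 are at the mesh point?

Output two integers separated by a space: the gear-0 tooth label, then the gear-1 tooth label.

Gear 0 (driver, T0=22): tooth at mesh = N mod T0
  269 = 12 * 22 + 5, so 269 mod 22 = 5
  gear 0 tooth = 5
Gear 1 (driven, T1=18): tooth at mesh = (-N) mod T1
  269 = 14 * 18 + 17, so 269 mod 18 = 17
  (-269) mod 18 = (-17) mod 18 = 18 - 17 = 1
Mesh after 269 steps: gear-0 tooth 5 meets gear-1 tooth 1

Answer: 5 1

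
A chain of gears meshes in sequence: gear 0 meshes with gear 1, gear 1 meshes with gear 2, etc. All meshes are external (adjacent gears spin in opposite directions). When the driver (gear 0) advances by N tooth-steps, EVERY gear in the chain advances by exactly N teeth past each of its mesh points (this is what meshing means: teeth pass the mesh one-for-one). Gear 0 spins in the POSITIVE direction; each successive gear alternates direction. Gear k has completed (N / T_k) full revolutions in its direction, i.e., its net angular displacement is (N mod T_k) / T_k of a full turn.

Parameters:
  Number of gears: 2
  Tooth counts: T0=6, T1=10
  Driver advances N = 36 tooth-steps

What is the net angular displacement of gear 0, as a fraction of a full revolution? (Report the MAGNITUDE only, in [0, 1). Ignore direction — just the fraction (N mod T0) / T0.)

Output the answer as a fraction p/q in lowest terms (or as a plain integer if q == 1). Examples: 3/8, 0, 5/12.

Chain of 2 gears, tooth counts: [6, 10]
  gear 0: T0=6, direction=positive, advance = 36 mod 6 = 0 teeth = 0/6 turn
  gear 1: T1=10, direction=negative, advance = 36 mod 10 = 6 teeth = 6/10 turn
Gear 0: 36 mod 6 = 0
Fraction = 0 / 6 = 0/1 (gcd(0,6)=6) = 0

Answer: 0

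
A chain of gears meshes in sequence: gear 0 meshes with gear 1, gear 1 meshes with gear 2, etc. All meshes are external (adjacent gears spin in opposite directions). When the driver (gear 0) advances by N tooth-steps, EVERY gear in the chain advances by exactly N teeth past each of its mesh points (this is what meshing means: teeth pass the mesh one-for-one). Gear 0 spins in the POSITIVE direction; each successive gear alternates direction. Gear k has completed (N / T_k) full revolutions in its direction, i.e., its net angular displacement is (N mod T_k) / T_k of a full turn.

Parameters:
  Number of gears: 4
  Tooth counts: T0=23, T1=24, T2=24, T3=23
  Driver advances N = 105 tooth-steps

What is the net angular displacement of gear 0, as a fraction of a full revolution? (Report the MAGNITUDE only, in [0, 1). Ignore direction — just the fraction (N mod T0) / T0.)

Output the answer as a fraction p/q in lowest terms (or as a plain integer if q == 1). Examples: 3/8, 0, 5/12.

Answer: 13/23

Derivation:
Chain of 4 gears, tooth counts: [23, 24, 24, 23]
  gear 0: T0=23, direction=positive, advance = 105 mod 23 = 13 teeth = 13/23 turn
  gear 1: T1=24, direction=negative, advance = 105 mod 24 = 9 teeth = 9/24 turn
  gear 2: T2=24, direction=positive, advance = 105 mod 24 = 9 teeth = 9/24 turn
  gear 3: T3=23, direction=negative, advance = 105 mod 23 = 13 teeth = 13/23 turn
Gear 0: 105 mod 23 = 13
Fraction = 13 / 23 = 13/23 (gcd(13,23)=1) = 13/23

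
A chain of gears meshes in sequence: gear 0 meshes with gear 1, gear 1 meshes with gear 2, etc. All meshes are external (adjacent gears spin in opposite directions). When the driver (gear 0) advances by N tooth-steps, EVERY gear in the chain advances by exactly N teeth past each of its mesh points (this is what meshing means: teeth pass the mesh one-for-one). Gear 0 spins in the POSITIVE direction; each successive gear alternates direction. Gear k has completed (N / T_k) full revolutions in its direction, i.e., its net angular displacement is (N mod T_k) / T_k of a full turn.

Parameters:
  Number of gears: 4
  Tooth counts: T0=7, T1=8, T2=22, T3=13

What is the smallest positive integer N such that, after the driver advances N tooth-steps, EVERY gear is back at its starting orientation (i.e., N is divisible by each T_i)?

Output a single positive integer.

Answer: 8008

Derivation:
Gear k returns to start when N is a multiple of T_k.
All gears at start simultaneously when N is a common multiple of [7, 8, 22, 13]; the smallest such N is lcm(7, 8, 22, 13).
Start: lcm = T0 = 7
Fold in T1=8: gcd(7, 8) = 1; lcm(7, 8) = 7 * 8 / 1 = 56 / 1 = 56
Fold in T2=22: gcd(56, 22) = 2; lcm(56, 22) = 56 * 22 / 2 = 1232 / 2 = 616
Fold in T3=13: gcd(616, 13) = 1; lcm(616, 13) = 616 * 13 / 1 = 8008 / 1 = 8008
Full cycle length = 8008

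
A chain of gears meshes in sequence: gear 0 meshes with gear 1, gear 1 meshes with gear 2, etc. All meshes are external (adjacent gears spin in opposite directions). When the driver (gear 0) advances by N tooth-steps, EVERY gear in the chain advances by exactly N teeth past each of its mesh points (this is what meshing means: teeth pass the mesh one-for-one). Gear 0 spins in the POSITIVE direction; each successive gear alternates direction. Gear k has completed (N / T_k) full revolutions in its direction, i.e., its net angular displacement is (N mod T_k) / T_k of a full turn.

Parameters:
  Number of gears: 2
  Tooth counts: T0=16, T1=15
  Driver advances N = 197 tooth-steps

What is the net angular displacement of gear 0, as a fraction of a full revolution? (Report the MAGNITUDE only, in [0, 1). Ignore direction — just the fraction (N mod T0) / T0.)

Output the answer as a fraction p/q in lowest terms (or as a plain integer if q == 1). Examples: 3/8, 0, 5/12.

Answer: 5/16

Derivation:
Chain of 2 gears, tooth counts: [16, 15]
  gear 0: T0=16, direction=positive, advance = 197 mod 16 = 5 teeth = 5/16 turn
  gear 1: T1=15, direction=negative, advance = 197 mod 15 = 2 teeth = 2/15 turn
Gear 0: 197 mod 16 = 5
Fraction = 5 / 16 = 5/16 (gcd(5,16)=1) = 5/16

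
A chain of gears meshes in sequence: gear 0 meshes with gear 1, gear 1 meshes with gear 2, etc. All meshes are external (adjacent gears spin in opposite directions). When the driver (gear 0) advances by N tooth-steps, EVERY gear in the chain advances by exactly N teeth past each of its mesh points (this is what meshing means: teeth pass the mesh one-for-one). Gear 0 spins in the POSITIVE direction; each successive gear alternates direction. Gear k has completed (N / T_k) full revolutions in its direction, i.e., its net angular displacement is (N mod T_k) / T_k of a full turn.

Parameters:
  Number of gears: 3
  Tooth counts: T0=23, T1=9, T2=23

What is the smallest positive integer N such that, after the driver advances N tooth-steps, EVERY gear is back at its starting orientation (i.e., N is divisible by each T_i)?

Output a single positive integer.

Gear k returns to start when N is a multiple of T_k.
All gears at start simultaneously when N is a common multiple of [23, 9, 23]; the smallest such N is lcm(23, 9, 23).
Start: lcm = T0 = 23
Fold in T1=9: gcd(23, 9) = 1; lcm(23, 9) = 23 * 9 / 1 = 207 / 1 = 207
Fold in T2=23: gcd(207, 23) = 23; lcm(207, 23) = 207 * 23 / 23 = 4761 / 23 = 207
Full cycle length = 207

Answer: 207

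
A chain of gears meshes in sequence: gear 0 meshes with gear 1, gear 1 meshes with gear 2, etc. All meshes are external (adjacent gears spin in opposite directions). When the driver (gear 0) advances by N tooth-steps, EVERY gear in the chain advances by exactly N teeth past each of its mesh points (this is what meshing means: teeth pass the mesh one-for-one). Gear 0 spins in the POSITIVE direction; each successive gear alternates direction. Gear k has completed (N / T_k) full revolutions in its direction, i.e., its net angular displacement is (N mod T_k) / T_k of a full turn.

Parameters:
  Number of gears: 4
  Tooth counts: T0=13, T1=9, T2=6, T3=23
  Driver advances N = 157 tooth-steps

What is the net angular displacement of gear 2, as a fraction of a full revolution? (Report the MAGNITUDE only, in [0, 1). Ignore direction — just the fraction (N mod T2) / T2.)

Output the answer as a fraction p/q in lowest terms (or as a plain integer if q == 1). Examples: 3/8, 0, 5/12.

Chain of 4 gears, tooth counts: [13, 9, 6, 23]
  gear 0: T0=13, direction=positive, advance = 157 mod 13 = 1 teeth = 1/13 turn
  gear 1: T1=9, direction=negative, advance = 157 mod 9 = 4 teeth = 4/9 turn
  gear 2: T2=6, direction=positive, advance = 157 mod 6 = 1 teeth = 1/6 turn
  gear 3: T3=23, direction=negative, advance = 157 mod 23 = 19 teeth = 19/23 turn
Gear 2: 157 mod 6 = 1
Fraction = 1 / 6 = 1/6 (gcd(1,6)=1) = 1/6

Answer: 1/6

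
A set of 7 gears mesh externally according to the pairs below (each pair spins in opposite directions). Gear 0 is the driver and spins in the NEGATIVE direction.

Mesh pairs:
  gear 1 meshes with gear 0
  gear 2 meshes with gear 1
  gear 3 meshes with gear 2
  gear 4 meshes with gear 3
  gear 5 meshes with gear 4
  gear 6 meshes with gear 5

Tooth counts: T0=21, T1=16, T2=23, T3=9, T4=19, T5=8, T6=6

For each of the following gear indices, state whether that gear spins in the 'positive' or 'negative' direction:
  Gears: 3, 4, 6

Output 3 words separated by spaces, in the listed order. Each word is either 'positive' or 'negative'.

Answer: positive negative negative

Derivation:
Gear 0 (driver): negative (depth 0)
  gear 1: meshes with gear 0 -> depth 1 -> positive (opposite of gear 0)
  gear 2: meshes with gear 1 -> depth 2 -> negative (opposite of gear 1)
  gear 3: meshes with gear 2 -> depth 3 -> positive (opposite of gear 2)
  gear 4: meshes with gear 3 -> depth 4 -> negative (opposite of gear 3)
  gear 5: meshes with gear 4 -> depth 5 -> positive (opposite of gear 4)
  gear 6: meshes with gear 5 -> depth 6 -> negative (opposite of gear 5)
Queried indices 3, 4, 6 -> positive, negative, negative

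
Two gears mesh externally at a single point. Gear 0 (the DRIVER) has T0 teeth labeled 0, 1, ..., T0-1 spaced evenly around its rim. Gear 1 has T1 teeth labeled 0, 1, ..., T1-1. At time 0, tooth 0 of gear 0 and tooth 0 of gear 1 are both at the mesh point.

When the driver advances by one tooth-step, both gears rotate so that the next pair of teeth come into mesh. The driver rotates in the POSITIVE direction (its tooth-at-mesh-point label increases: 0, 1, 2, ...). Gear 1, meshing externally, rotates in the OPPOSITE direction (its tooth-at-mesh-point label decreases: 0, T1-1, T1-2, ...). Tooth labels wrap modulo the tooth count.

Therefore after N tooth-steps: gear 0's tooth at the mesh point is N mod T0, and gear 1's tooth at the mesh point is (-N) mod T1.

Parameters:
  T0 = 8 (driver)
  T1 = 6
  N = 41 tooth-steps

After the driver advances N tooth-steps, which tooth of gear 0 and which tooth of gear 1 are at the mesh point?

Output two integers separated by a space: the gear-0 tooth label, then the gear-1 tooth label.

Gear 0 (driver, T0=8): tooth at mesh = N mod T0
  41 = 5 * 8 + 1, so 41 mod 8 = 1
  gear 0 tooth = 1
Gear 1 (driven, T1=6): tooth at mesh = (-N) mod T1
  41 = 6 * 6 + 5, so 41 mod 6 = 5
  (-41) mod 6 = (-5) mod 6 = 6 - 5 = 1
Mesh after 41 steps: gear-0 tooth 1 meets gear-1 tooth 1

Answer: 1 1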